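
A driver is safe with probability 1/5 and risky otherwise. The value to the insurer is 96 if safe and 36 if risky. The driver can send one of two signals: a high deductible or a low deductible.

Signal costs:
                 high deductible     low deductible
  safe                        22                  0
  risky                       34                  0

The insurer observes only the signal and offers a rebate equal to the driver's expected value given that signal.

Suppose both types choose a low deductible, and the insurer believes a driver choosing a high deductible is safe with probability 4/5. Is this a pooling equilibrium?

At the pooled signal (low deductible) the insurer holds the prior 1/5 and pays 1/5·96 + 4/5·36 = 48. Off-path (high deductible) belief 4/5 gives 4/5·96 + 1/5·36 = 84.
Safe: low deductible gives 48 − 0 = 48; high deductible gives 84 − 22 = 62. Deviates. ✗
Risky: low deductible gives 48 − 0 = 48; high deductible gives 84 − 34 = 50. Deviates. ✗

No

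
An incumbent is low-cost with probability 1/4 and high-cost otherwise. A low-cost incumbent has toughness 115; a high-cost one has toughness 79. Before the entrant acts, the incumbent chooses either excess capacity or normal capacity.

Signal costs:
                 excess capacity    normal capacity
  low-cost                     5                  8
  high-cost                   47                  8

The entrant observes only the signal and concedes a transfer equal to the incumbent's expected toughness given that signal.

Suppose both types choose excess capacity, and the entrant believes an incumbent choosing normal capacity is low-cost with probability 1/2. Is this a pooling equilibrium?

No

On the equilibrium path (excess capacity) the entrant holds the prior 1/4 and pays 1/4·115 + 3/4·79 = 88. Off-path (normal capacity) belief 1/2 gives 1/2·115 + 1/2·79 = 97.
Low-cost: excess capacity gives 88 − 5 = 83; normal capacity gives 97 − 8 = 89. Deviates. ✗
High-cost: excess capacity gives 88 − 47 = 41; normal capacity gives 97 − 8 = 89. Deviates. ✗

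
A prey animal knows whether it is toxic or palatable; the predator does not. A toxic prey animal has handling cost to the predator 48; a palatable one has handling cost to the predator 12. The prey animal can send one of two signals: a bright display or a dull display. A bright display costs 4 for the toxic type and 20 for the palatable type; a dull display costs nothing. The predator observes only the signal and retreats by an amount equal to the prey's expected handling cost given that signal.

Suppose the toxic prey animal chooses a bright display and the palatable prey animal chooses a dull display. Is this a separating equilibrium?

Under separation the predator infers type exactly: bright display → toxic (pays 48), dull display → palatable (pays 12).
Toxic: bright display gives 48 − 4 = 44; dull display gives 12 − 0 = 12. No deviation. ✓
Palatable: dull display gives 12 − 0 = 12; bright display gives 48 − 20 = 28. Would deviate. ✗

No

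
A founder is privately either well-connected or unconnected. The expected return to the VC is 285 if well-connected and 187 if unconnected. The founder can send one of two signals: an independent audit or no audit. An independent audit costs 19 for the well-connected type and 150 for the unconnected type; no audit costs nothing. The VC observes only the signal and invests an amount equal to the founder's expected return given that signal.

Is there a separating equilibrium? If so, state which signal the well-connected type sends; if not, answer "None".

Try well-connected → audit, unconnected → no audit:
  If types separate, audit earns payment 285 and no audit earns 187.
  Well-connected: audit gives 285 − 19 = 266; no audit gives 187 − 0 = 187. No deviation. ✓
  Unconnected: no audit gives 187 − 0 = 187; audit gives 285 − 150 = 135. No deviation. ✓
Both hold — the well-connected type sends audit.

audit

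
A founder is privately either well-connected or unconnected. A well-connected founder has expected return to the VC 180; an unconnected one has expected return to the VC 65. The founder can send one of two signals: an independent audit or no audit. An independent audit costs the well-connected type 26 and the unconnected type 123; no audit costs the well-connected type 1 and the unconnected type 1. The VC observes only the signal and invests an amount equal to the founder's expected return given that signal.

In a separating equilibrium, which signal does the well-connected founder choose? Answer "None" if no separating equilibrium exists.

audit

Try well-connected → audit, unconnected → no audit:
  Under separation the VC infers type exactly: audit → well-connected (pays 180), no audit → unconnected (pays 65).
  Well-connected: audit gives 180 − 26 = 154; no audit gives 65 − 1 = 64. No deviation. ✓
  Unconnected: no audit gives 65 − 1 = 64; audit gives 180 − 123 = 57. No deviation. ✓
Both hold — the well-connected type sends audit.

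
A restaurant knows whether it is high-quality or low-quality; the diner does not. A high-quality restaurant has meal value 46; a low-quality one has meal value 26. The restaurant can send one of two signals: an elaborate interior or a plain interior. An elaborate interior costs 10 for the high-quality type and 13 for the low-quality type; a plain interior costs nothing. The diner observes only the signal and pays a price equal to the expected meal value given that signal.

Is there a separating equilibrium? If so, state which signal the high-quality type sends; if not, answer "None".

None

Try high-quality → elaborate interior, low-quality → plain interior:
  If types separate, elaborate interior earns payment 46 and plain interior earns 26.
  High-quality: elaborate interior gives 46 − 10 = 36; plain interior gives 26 − 0 = 26. No deviation. ✓
  Low-quality: plain interior gives 26 − 0 = 26; elaborate interior gives 46 − 13 = 33. Would deviate. ✗
Try high-quality → plain interior, low-quality → elaborate interior:
  If types separate, plain interior earns payment 46 and elaborate interior earns 26.
  High-quality: plain interior gives 46 − 0 = 46; elaborate interior gives 26 − 10 = 16. No deviation. ✓
  Low-quality: elaborate interior gives 26 − 13 = 13; plain interior gives 46 − 0 = 46. Would deviate. ✗
Neither assignment is incentive-compatible.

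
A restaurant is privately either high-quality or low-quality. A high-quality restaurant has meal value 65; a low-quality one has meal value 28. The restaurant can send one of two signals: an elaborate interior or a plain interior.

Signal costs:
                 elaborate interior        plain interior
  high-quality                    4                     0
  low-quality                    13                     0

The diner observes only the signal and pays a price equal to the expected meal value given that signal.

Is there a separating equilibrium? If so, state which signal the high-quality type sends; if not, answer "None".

Try high-quality → elaborate interior, low-quality → plain interior:
  If types separate, elaborate interior earns payment 65 and plain interior earns 28.
  High-quality: elaborate interior gives 65 − 4 = 61; plain interior gives 28 − 0 = 28. No deviation. ✓
  Low-quality: plain interior gives 28 − 0 = 28; elaborate interior gives 65 − 13 = 52. Would deviate. ✗
Try high-quality → plain interior, low-quality → elaborate interior:
  If types separate, plain interior earns payment 65 and elaborate interior earns 28.
  High-quality: plain interior gives 65 − 0 = 65; elaborate interior gives 28 − 4 = 24. No deviation. ✓
  Low-quality: elaborate interior gives 28 − 13 = 15; plain interior gives 65 − 0 = 65. Would deviate. ✗
Neither assignment is incentive-compatible.

None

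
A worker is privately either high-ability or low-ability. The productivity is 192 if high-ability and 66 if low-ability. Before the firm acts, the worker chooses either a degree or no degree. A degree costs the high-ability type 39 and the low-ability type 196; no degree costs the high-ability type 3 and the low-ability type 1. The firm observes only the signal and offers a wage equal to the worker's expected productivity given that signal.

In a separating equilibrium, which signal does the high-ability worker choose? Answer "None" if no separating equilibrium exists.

degree

Try high-ability → degree, low-ability → no degree:
  If types separate, degree earns payment 192 and no degree earns 66.
  High-ability: degree gives 192 − 39 = 153; no degree gives 66 − 3 = 63. No deviation. ✓
  Low-ability: no degree gives 66 − 1 = 65; degree gives 192 − 196 = -4. No deviation. ✓
Both hold — the high-ability type sends degree.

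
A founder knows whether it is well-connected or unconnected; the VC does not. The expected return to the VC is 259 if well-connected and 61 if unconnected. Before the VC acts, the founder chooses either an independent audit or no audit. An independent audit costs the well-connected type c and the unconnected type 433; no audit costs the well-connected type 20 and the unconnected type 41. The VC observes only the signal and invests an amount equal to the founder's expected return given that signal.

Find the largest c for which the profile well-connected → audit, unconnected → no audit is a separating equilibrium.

Under separation: audit → well-connected (pays 259); no audit → unconnected (pays 61).
Unconnected: 61 − 41 = 20 ≥ 259 − 433 = -174. Holds regardless of c. ✓
Well-connected: 259 − c ≥ 61 − 20, so c ≤ 259 − 41 = 218.

218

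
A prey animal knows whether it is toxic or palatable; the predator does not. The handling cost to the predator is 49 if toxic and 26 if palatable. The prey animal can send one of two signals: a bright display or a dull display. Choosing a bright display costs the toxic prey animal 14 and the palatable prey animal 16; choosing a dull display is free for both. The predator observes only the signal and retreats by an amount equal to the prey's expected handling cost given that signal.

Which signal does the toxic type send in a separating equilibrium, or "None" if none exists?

None

Try toxic → bright display, palatable → dull display:
  If types separate, bright display earns payment 49 and dull display earns 26.
  Toxic: bright display gives 49 − 14 = 35; dull display gives 26 − 0 = 26. No deviation. ✓
  Palatable: dull display gives 26 − 0 = 26; bright display gives 49 − 16 = 33. Would deviate. ✗
Try toxic → dull display, palatable → bright display:
  If types separate, dull display earns payment 49 and bright display earns 26.
  Toxic: dull display gives 49 − 0 = 49; bright display gives 26 − 14 = 12. No deviation. ✓
  Palatable: bright display gives 26 − 16 = 10; dull display gives 49 − 0 = 49. Would deviate. ✗
Neither assignment is incentive-compatible.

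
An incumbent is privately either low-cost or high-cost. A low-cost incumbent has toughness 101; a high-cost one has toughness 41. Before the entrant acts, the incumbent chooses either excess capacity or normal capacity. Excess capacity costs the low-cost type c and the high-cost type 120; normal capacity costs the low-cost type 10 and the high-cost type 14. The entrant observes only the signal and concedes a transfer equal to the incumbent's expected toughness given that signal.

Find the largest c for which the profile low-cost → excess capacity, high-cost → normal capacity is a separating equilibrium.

Under separation: excess capacity → low-cost (pays 101); normal capacity → high-cost (pays 41).
High-cost: 41 − 14 = 27 ≥ 101 − 120 = -19. Holds regardless of c. ✓
Low-cost: 101 − c ≥ 41 − 10, so c ≤ 101 − 31 = 70.

70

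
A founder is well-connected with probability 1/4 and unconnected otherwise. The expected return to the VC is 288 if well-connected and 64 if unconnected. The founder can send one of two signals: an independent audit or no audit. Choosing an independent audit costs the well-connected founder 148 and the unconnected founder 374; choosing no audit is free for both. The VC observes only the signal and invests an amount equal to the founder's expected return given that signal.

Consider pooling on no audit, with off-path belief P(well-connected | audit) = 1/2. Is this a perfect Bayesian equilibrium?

Yes

On the equilibrium path (no audit) the VC holds the prior 1/4 and pays 1/4·288 + 3/4·64 = 120. Off-path (audit) belief 1/2 gives 1/2·288 + 1/2·64 = 176.
Well-connected: no audit gives 120 − 0 = 120; audit gives 176 − 148 = 28. Stays. ✓
Unconnected: no audit gives 120 − 0 = 120; audit gives 176 − 374 = -198. Stays. ✓
Beliefs are Bayes-consistent on-path and both types best-respond.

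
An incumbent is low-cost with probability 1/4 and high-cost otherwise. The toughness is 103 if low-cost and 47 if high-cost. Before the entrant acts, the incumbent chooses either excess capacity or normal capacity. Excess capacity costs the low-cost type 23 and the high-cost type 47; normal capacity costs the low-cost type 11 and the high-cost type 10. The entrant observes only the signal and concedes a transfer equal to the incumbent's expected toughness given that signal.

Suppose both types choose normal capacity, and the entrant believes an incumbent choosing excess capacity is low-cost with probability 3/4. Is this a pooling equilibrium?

No

On the equilibrium path (normal capacity) the entrant holds the prior 1/4 and pays 1/4·103 + 3/4·47 = 61. Off-path (excess capacity) belief 3/4 gives 3/4·103 + 1/4·47 = 89.
Low-cost: normal capacity gives 61 − 11 = 50; excess capacity gives 89 − 23 = 66. Deviates. ✗
High-cost: normal capacity gives 61 − 10 = 51; excess capacity gives 89 − 47 = 42. Stays. ✓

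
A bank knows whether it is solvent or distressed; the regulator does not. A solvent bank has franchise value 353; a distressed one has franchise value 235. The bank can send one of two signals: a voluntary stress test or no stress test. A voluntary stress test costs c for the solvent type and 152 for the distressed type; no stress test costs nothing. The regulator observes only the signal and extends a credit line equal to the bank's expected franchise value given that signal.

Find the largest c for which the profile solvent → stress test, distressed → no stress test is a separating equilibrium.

118

Under separation: stress test → solvent (pays 353); no stress test → distressed (pays 235).
Distressed: 235 − 0 = 235 ≥ 353 − 152 = 201. Holds regardless of c. ✓
Solvent: 353 − c ≥ 235 − 0, so c ≤ 353 − 235 = 118.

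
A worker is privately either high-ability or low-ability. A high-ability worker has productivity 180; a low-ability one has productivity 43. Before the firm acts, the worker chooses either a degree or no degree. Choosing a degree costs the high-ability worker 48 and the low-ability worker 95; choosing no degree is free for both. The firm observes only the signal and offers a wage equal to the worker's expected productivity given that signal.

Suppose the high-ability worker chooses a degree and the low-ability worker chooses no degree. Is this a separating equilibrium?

No

If types separate, degree earns payment 180 and no degree earns 43.
High-ability: degree gives 180 − 48 = 132; no degree gives 43 − 0 = 43. No deviation. ✓
Low-ability: no degree gives 43 − 0 = 43; degree gives 180 − 95 = 85. Would deviate. ✗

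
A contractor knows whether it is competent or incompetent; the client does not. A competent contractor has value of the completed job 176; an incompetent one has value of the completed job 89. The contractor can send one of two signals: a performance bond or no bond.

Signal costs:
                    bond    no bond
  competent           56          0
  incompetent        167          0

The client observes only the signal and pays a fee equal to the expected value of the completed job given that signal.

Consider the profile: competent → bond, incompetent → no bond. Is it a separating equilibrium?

If types separate, bond earns payment 176 and no bond earns 89.
Competent: bond gives 176 − 56 = 120; no bond gives 89 − 0 = 89. No deviation. ✓
Incompetent: no bond gives 89 − 0 = 89; bond gives 176 − 167 = 9. No deviation. ✓
Both incentive constraints hold.

Yes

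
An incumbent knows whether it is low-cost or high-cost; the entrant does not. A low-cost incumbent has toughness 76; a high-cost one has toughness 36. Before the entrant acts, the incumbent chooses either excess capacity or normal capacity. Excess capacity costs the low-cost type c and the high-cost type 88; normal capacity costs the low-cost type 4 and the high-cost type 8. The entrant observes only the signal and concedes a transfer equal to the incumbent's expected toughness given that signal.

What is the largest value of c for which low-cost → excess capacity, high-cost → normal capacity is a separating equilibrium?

Under separation: excess capacity → low-cost (pays 76); normal capacity → high-cost (pays 36).
High-cost: 36 − 8 = 28 ≥ 76 − 88 = -12. Holds regardless of c. ✓
Low-cost: 76 − c ≥ 36 − 4, so c ≤ 76 − 32 = 44.

44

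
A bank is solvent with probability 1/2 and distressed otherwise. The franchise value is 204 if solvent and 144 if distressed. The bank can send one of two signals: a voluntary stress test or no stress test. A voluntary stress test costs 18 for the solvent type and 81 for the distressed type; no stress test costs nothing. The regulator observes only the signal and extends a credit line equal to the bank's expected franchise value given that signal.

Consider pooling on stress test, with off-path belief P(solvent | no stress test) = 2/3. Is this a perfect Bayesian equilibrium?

At the pooled signal (stress test) the regulator holds the prior 1/2 and pays 1/2·204 + 1/2·144 = 174. Off-path (no stress test) belief 2/3 gives 2/3·204 + 1/3·144 = 184.
Solvent: stress test gives 174 − 18 = 156; no stress test gives 184 − 0 = 184. Deviates. ✗
Distressed: stress test gives 174 − 81 = 93; no stress test gives 184 − 0 = 184. Deviates. ✗

No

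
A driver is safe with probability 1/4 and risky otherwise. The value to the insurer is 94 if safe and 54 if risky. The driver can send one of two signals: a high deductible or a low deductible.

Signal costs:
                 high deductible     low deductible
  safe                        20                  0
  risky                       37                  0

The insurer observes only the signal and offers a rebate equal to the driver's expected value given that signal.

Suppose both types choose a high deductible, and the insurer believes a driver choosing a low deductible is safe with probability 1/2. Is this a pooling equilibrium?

No

At the pooled signal (high deductible) the insurer holds the prior 1/4 and pays 1/4·94 + 3/4·54 = 64. Off-path (low deductible) belief 1/2 gives 1/2·94 + 1/2·54 = 74.
Safe: high deductible gives 64 − 20 = 44; low deductible gives 74 − 0 = 74. Deviates. ✗
Risky: high deductible gives 64 − 37 = 27; low deductible gives 74 − 0 = 74. Deviates. ✗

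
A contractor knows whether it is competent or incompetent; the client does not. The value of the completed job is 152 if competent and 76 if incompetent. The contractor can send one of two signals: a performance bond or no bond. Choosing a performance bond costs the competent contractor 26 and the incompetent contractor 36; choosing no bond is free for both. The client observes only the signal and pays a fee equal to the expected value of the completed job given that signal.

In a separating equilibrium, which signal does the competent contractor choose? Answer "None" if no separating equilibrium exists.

Try competent → bond, incompetent → no bond:
  Under separation the client infers type exactly: bond → competent (pays 152), no bond → incompetent (pays 76).
  Competent: bond gives 152 − 26 = 126; no bond gives 76 − 0 = 76. No deviation. ✓
  Incompetent: no bond gives 76 − 0 = 76; bond gives 152 − 36 = 116. Would deviate. ✗
Try competent → no bond, incompetent → bond:
  Under separation the client infers type exactly: no bond → competent (pays 152), bond → incompetent (pays 76).
  Competent: no bond gives 152 − 0 = 152; bond gives 76 − 26 = 50. No deviation. ✓
  Incompetent: bond gives 76 − 36 = 40; no bond gives 152 − 0 = 152. Would deviate. ✗
Neither assignment is incentive-compatible.

None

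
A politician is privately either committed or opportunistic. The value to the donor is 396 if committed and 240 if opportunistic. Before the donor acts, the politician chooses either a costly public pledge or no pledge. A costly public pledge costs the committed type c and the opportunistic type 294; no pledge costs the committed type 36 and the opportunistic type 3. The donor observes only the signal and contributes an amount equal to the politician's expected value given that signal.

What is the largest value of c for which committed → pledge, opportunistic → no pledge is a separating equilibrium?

192

Under separation: pledge → committed (pays 396); no pledge → opportunistic (pays 240).
Opportunistic: 240 − 3 = 237 ≥ 396 − 294 = 102. Holds regardless of c. ✓
Committed: 396 − c ≥ 240 − 36, so c ≤ 396 − 204 = 192.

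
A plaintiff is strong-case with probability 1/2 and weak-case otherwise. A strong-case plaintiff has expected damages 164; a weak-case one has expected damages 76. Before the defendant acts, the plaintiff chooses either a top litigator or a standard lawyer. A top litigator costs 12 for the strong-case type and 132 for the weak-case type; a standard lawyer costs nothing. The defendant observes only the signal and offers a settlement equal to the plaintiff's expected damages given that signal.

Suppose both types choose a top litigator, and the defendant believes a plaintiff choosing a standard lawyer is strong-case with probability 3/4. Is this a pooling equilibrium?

At the pooled signal (top litigator) the defendant holds the prior 1/2 and pays 1/2·164 + 1/2·76 = 120. Off-path (standard lawyer) belief 3/4 gives 3/4·164 + 1/4·76 = 142.
Strong-case: top litigator gives 120 − 12 = 108; standard lawyer gives 142 − 0 = 142. Deviates. ✗
Weak-case: top litigator gives 120 − 132 = -12; standard lawyer gives 142 − 0 = 142. Deviates. ✗

No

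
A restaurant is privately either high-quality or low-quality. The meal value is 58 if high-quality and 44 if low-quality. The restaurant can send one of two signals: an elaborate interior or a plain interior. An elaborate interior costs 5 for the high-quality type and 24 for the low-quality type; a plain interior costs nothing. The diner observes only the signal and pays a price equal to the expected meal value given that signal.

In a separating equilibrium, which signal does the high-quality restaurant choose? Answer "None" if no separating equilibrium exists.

elaborate interior

Try high-quality → elaborate interior, low-quality → plain interior:
  Under separation the diner infers type exactly: elaborate interior → high-quality (pays 58), plain interior → low-quality (pays 44).
  High-quality: elaborate interior gives 58 − 5 = 53; plain interior gives 44 − 0 = 44. No deviation. ✓
  Low-quality: plain interior gives 44 − 0 = 44; elaborate interior gives 58 − 24 = 34. No deviation. ✓
Both hold — the high-quality type sends elaborate interior.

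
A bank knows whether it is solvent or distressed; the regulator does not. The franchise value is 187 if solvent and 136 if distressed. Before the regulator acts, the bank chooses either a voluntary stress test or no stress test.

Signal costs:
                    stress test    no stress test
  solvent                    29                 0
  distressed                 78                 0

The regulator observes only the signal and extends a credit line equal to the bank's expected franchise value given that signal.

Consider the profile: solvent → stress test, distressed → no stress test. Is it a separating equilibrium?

Yes

If types separate, stress test earns payment 187 and no stress test earns 136.
Solvent: stress test gives 187 − 29 = 158; no stress test gives 136 − 0 = 136. No deviation. ✓
Distressed: no stress test gives 136 − 0 = 136; stress test gives 187 − 78 = 109. No deviation. ✓
Both incentive constraints hold.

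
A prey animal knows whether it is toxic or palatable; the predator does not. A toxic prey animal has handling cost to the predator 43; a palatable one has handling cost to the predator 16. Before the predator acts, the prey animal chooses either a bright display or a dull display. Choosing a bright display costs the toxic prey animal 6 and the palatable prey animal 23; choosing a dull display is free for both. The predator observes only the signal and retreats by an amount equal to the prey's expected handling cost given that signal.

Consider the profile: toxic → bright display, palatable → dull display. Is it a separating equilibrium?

No

If types separate, bright display earns payment 43 and dull display earns 16.
Toxic: bright display gives 43 − 6 = 37; dull display gives 16 − 0 = 16. No deviation. ✓
Palatable: dull display gives 16 − 0 = 16; bright display gives 43 − 23 = 20. Would deviate. ✗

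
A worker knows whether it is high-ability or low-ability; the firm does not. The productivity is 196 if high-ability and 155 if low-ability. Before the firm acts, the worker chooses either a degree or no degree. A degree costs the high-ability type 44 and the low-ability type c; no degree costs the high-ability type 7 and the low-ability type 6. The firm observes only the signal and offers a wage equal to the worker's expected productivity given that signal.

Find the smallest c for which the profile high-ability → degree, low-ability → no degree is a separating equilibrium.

Under separation: degree → high-ability (pays 196); no degree → low-ability (pays 155).
High-ability: 196 − 44 = 152 ≥ 155 − 7 = 148. Holds regardless of c. ✓
Low-ability: 155 − 6 ≥ 196 − c, so c ≥ 196 − 149 = 47.

47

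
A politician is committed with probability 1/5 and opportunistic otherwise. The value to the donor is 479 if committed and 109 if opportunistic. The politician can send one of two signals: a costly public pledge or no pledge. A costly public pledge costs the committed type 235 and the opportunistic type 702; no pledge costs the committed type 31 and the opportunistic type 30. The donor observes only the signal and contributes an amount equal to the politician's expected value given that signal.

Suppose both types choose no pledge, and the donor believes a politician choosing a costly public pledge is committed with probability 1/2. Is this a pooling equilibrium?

Yes

At the pooled signal (no pledge) the donor holds the prior 1/5 and pays 1/5·479 + 4/5·109 = 183. Off-path (pledge) belief 1/2 gives 1/2·479 + 1/2·109 = 294.
Committed: no pledge gives 183 − 31 = 152; pledge gives 294 − 235 = 59. Stays. ✓
Opportunistic: no pledge gives 183 − 30 = 153; pledge gives 294 − 702 = -408. Stays. ✓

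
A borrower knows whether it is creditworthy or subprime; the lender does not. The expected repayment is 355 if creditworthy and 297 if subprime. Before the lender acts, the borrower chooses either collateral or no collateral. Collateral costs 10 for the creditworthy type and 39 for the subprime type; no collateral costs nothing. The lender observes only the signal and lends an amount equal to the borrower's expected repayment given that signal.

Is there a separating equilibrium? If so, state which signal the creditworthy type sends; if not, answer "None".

None

Try creditworthy → collateral, subprime → no collateral:
  If types separate, collateral earns payment 355 and no collateral earns 297.
  Creditworthy: collateral gives 355 − 10 = 345; no collateral gives 297 − 0 = 297. No deviation. ✓
  Subprime: no collateral gives 297 − 0 = 297; collateral gives 355 − 39 = 316. Would deviate. ✗
Try creditworthy → no collateral, subprime → collateral:
  If types separate, no collateral earns payment 355 and collateral earns 297.
  Creditworthy: no collateral gives 355 − 0 = 355; collateral gives 297 − 10 = 287. No deviation. ✓
  Subprime: collateral gives 297 − 39 = 258; no collateral gives 355 − 0 = 355. Would deviate. ✗
Neither assignment is incentive-compatible.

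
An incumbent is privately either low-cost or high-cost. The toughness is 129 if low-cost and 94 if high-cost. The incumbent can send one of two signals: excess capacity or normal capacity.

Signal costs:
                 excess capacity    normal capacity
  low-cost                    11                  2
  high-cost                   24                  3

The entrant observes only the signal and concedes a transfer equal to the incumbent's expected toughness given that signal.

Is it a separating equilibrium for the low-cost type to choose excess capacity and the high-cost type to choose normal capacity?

No

Under separation the entrant infers type exactly: excess capacity → low-cost (pays 129), normal capacity → high-cost (pays 94).
Low-cost: excess capacity gives 129 − 11 = 118; normal capacity gives 94 − 2 = 92. No deviation. ✓
High-cost: normal capacity gives 94 − 3 = 91; excess capacity gives 129 − 24 = 105. Would deviate. ✗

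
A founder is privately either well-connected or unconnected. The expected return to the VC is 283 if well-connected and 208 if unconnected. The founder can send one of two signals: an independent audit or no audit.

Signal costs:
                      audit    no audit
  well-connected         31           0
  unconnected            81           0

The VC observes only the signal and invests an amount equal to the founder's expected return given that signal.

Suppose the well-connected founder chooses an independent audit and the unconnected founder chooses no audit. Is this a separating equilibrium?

If types separate, audit earns payment 283 and no audit earns 208.
Well-connected: audit gives 283 − 31 = 252; no audit gives 208 − 0 = 208. No deviation. ✓
Unconnected: no audit gives 208 − 0 = 208; audit gives 283 − 81 = 202. No deviation. ✓
Neither type gains from mimicking the other.

Yes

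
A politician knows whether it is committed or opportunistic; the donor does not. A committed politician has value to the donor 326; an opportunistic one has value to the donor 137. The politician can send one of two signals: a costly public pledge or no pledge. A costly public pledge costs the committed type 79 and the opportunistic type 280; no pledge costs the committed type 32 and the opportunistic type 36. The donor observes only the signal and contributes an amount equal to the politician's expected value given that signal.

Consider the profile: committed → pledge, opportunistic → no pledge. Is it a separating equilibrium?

If types separate, pledge earns payment 326 and no pledge earns 137.
Committed: pledge gives 326 − 79 = 247; no pledge gives 137 − 32 = 105. No deviation. ✓
Opportunistic: no pledge gives 137 − 36 = 101; pledge gives 326 − 280 = 46. No deviation. ✓
Neither type gains from mimicking the other.

Yes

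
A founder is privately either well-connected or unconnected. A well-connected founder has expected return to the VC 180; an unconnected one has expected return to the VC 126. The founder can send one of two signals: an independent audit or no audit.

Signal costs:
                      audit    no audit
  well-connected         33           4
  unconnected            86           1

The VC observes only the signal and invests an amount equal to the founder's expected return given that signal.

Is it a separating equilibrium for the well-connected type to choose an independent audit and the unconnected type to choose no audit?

Under separation the VC infers type exactly: audit → well-connected (pays 180), no audit → unconnected (pays 126).
Well-connected: audit gives 180 − 33 = 147; no audit gives 126 − 4 = 122. No deviation. ✓
Unconnected: no audit gives 126 − 1 = 125; audit gives 180 − 86 = 94. No deviation. ✓
Neither type gains from mimicking the other.

Yes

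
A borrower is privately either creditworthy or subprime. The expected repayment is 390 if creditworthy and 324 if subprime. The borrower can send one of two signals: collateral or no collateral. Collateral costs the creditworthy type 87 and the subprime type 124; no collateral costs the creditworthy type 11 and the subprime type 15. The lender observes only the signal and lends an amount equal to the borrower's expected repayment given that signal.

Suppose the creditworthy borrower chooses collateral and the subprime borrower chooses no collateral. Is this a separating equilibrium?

No

If types separate, collateral earns payment 390 and no collateral earns 324.
Creditworthy: collateral gives 390 − 87 = 303; no collateral gives 324 − 11 = 313. Would deviate. ✗
Subprime: no collateral gives 324 − 15 = 309; collateral gives 390 − 124 = 266. No deviation. ✓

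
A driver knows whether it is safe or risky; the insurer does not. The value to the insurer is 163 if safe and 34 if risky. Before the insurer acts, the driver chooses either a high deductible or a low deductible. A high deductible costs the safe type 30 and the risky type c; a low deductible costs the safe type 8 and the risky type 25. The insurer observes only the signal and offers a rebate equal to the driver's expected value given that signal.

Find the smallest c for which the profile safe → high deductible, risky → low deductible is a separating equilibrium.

154

Under separation: high deductible → safe (pays 163); low deductible → risky (pays 34).
Safe: 163 − 30 = 133 ≥ 34 − 8 = 26. Holds regardless of c. ✓
Risky: 34 − 25 ≥ 163 − c, so c ≥ 163 − 9 = 154.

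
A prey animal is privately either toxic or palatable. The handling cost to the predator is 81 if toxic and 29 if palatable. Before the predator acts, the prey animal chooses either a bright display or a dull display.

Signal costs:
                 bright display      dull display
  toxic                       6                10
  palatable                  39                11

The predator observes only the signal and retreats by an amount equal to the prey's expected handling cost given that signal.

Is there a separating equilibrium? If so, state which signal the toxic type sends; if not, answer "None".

Try toxic → bright display, palatable → dull display:
  Under separation the predator infers type exactly: bright display → toxic (pays 81), dull display → palatable (pays 29).
  Toxic: bright display gives 81 − 6 = 75; dull display gives 29 − 10 = 19. No deviation. ✓
  Palatable: dull display gives 29 − 11 = 18; bright display gives 81 − 39 = 42. Would deviate. ✗
Try toxic → dull display, palatable → bright display:
  Under separation the predator infers type exactly: dull display → toxic (pays 81), bright display → palatable (pays 29).
  Toxic: dull display gives 81 − 10 = 71; bright display gives 29 − 6 = 23. No deviation. ✓
  Palatable: bright display gives 29 − 39 = -10; dull display gives 81 − 11 = 70. Would deviate. ✗
Neither assignment is incentive-compatible.

None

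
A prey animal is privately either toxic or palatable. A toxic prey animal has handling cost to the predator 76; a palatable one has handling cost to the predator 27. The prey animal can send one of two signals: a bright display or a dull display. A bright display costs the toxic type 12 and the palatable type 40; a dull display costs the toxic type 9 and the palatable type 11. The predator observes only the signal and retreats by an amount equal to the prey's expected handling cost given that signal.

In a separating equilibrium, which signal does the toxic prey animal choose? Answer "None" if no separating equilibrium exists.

None

Try toxic → bright display, palatable → dull display:
  If types separate, bright display earns payment 76 and dull display earns 27.
  Toxic: bright display gives 76 − 12 = 64; dull display gives 27 − 9 = 18. No deviation. ✓
  Palatable: dull display gives 27 − 11 = 16; bright display gives 76 − 40 = 36. Would deviate. ✗
Try toxic → dull display, palatable → bright display:
  If types separate, dull display earns payment 76 and bright display earns 27.
  Toxic: dull display gives 76 − 9 = 67; bright display gives 27 − 12 = 15. No deviation. ✓
  Palatable: bright display gives 27 − 40 = -13; dull display gives 76 − 11 = 65. Would deviate. ✗
Neither assignment is incentive-compatible.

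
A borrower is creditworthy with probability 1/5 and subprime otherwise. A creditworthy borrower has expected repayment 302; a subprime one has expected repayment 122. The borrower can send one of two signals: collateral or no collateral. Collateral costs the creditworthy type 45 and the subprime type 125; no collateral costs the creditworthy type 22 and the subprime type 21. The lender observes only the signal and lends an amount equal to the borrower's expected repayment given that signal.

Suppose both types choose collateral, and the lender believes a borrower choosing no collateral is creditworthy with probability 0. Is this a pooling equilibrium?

No

At the pooled signal (collateral) the lender holds the prior 1/5 and pays 1/5·302 + 4/5·122 = 158. Off-path (no collateral) belief 0 gives 0·302 + 1·122 = 122.
Creditworthy: collateral gives 158 − 45 = 113; no collateral gives 122 − 22 = 100. Stays. ✓
Subprime: collateral gives 158 − 125 = 33; no collateral gives 122 − 21 = 101. Deviates. ✗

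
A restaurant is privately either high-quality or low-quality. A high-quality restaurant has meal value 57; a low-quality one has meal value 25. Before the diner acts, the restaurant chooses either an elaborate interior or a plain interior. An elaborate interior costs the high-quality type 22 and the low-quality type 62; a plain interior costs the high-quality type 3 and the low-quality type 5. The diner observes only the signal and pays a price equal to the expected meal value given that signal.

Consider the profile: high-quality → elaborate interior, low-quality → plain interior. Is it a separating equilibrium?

If types separate, elaborate interior earns payment 57 and plain interior earns 25.
High-quality: elaborate interior gives 57 − 22 = 35; plain interior gives 25 − 3 = 22. No deviation. ✓
Low-quality: plain interior gives 25 − 5 = 20; elaborate interior gives 57 − 62 = -5. No deviation. ✓
Both incentive constraints hold.

Yes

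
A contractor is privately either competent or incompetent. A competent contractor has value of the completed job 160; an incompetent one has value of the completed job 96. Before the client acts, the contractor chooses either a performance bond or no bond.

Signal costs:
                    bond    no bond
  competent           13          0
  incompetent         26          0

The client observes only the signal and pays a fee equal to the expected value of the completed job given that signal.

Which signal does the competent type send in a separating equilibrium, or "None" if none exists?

Try competent → bond, incompetent → no bond:
  If types separate, bond earns payment 160 and no bond earns 96.
  Competent: bond gives 160 − 13 = 147; no bond gives 96 − 0 = 96. No deviation. ✓
  Incompetent: no bond gives 96 − 0 = 96; bond gives 160 − 26 = 134. Would deviate. ✗
Try competent → no bond, incompetent → bond:
  If types separate, no bond earns payment 160 and bond earns 96.
  Competent: no bond gives 160 − 0 = 160; bond gives 96 − 13 = 83. No deviation. ✓
  Incompetent: bond gives 96 − 26 = 70; no bond gives 160 − 0 = 160. Would deviate. ✗
Neither assignment is incentive-compatible.

None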